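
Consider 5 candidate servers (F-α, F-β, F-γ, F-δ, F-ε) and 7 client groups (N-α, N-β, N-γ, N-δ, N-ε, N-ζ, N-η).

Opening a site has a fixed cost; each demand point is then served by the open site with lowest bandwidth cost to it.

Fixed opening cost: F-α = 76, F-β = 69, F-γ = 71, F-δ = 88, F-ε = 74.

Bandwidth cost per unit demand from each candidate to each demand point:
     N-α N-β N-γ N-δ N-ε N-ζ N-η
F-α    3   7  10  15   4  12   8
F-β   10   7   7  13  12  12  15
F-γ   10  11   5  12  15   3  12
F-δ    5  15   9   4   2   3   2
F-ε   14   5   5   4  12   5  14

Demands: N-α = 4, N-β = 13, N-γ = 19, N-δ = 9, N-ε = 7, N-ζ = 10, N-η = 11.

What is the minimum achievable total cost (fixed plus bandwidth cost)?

444

Open {F-δ, F-ε}: assign each demand point to its cheapest open site.
  N-α→F-δ 4×5=20, N-β→F-ε 13×5=65, N-γ→F-ε 19×5=95, N-δ→F-δ 9×4=36, N-ε→F-δ 7×2=14, N-ζ→F-δ 10×3=30, N-η→F-δ 11×2=22
  bandwidth cost 282, fixed 162 → total 444.
Compare {F-β, F-δ}: bandwidth cost 346 + fixed 157 = 503.
Compare {F-α, F-δ, F-ε}: bandwidth cost 274 + fixed 238 = 512.
Compare {F-β, F-δ, F-ε}: bandwidth cost 282 + fixed 231 = 513.
All other subsets cost ≥ 503. Minimum total cost: 444.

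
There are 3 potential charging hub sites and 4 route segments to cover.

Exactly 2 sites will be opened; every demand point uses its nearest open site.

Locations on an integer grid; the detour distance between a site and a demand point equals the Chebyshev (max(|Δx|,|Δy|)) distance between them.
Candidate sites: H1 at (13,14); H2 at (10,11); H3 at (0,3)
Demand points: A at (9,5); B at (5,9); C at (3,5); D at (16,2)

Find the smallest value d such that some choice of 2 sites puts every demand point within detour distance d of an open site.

9

Open {H1, H2}.
  Farthest demand point is D at detour distance 9 (to H2); all others are ≤ 9.
With {H2, H3} the worst case is 9.
With {H1, H3} the worst case is 12.
No size-2 selection achieves below 9.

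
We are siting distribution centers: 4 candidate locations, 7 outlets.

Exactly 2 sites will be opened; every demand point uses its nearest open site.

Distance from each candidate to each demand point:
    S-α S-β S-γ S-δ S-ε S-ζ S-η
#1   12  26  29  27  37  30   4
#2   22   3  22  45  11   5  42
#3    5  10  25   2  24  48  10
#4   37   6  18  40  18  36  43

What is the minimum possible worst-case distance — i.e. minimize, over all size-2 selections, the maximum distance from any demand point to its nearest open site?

22

Open {#2, #3}.
  Farthest demand point is S-γ at distance 22 (to #2); all others are ≤ 22.
With {#1, #2} the worst case is 27.
With {#1, #3} the worst case is 30.
No size-2 selection achieves below 22.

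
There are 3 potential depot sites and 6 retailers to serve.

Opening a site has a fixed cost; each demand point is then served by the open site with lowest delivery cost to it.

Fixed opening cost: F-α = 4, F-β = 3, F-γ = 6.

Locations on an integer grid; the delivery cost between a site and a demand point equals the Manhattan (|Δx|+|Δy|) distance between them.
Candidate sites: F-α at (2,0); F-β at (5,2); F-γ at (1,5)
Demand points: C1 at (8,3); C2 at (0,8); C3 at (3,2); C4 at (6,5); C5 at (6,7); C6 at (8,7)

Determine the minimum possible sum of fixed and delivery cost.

37

Open {F-β, F-γ}: assign each demand point to its cheapest open site.
  C1→F-β 4, C2→F-γ 4, C3→F-β 2, C4→F-β 4, C5→F-β 6, C6→F-β 8
  delivery cost 28, fixed 9 → total 37.
Compare {F-β}: delivery cost 35 + fixed 3 = 38.
Compare {F-α, F-β}: delivery cost 34 + fixed 7 = 41.
Compare {F-α, F-β, F-γ}: delivery cost 28 + fixed 13 = 41.
All other subsets cost ≥ 38. Minimum total cost: 37.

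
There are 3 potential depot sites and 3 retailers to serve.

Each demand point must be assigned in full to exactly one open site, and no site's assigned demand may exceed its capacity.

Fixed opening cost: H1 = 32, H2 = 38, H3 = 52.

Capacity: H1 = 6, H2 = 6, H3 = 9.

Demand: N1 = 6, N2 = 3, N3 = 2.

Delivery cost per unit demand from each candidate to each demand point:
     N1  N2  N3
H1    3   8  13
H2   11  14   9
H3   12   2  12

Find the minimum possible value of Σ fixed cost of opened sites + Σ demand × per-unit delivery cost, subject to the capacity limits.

Open {H1, H3}; cheapest assignment that respects the capacities:
  H1 (cap 6, load 6): N1 — cost 6×3 = 18
  H3 (cap 9, load 5): N2, N3 — cost 3×2 + 2×12 = 30
  Shipping 48, fixed 84 → total 132.
  Any other capacity-feasible assignment to {H1, H3} ships for at least 48.
Compare {H1, H2}: its best feasible assignment gives total 148.
Compare {H1, H2, H3}: its best feasible assignment gives total 164.
Every other set of open sites that can feasibly serve all demand totals ≥ 148 even under its best assignment. Minimum: 132.

132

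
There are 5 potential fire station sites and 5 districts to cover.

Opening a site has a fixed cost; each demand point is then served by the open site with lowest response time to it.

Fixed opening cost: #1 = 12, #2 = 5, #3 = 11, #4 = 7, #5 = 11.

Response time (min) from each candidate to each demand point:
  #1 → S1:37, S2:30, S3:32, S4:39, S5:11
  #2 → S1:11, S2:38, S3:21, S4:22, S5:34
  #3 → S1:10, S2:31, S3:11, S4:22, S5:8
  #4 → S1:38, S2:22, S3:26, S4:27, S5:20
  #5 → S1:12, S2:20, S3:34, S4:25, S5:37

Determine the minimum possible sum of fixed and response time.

Open {#3, #4}: assign each demand point to its cheapest open site.
  S1→#3 10, S2→#4 22, S3→#3 11, S4→#3 22, S5→#3 8
  response time 73, fixed 18 → total 91.
Compare {#3}: response time 82 + fixed 11 = 93.
Compare {#3, #5}: response time 71 + fixed 22 = 93.
Compare {#2, #3, #4}: response time 73 + fixed 23 = 96.
All other subsets cost ≥ 93. Minimum total cost: 91.

91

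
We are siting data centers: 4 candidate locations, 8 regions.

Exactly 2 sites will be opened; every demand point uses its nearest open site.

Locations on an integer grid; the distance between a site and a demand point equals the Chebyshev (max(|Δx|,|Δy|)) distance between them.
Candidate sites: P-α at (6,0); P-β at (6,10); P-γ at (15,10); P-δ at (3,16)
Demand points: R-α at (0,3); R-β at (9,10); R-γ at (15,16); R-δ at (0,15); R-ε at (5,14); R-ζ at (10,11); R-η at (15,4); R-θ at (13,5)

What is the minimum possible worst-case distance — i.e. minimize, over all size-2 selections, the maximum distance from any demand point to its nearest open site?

Open {P-β, P-γ}.
  Farthest demand point is R-α at distance 7 (to P-β); all others are ≤ 7.
With {P-α, P-β} the worst case is 9.
With {P-β, P-δ} the worst case is 9.
No size-2 selection achieves below 7.

7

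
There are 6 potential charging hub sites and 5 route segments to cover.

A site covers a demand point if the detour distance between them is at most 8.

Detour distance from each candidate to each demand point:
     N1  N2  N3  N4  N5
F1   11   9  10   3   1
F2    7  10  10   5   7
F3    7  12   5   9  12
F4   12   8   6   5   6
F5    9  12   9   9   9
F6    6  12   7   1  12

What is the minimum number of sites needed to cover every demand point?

Coverage sets (demand points within 8 of each site):
  F1: {N4, N5}
  F2: {N1, N4, N5}
  F3: {N1, N3}
  F4: {N2, N3, N4, N5}
  F5: {}
  F6: {N1, N3, N4}
No single site covers all 5 demand points.
But {F2, F4} covers everything, so the minimum is 2.

2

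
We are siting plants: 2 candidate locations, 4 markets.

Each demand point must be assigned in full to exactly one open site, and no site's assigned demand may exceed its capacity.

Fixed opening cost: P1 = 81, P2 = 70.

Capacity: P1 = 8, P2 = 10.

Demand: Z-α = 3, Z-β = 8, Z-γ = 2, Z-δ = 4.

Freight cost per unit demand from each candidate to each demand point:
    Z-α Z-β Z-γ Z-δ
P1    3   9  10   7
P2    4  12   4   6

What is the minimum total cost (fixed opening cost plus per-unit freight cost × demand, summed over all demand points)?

267

Open {P1, P2}; cheapest assignment that respects the capacities:
  P1 (cap 8, load 8): Z-β — cost 8×9 = 72
  P2 (cap 10, load 9): Z-α, Z-γ, Z-δ — cost 3×4 + 2×4 + 4×6 = 44
  Shipping 116, fixed 151 → total 267.
  Any other capacity-feasible assignment to {P1, P2} ships for at least 116.
Total demand is 17 and no other set of sites has combined capacity ≥ 17, so {P1, P2} is the only feasible choice of open sites. Minimum: 267.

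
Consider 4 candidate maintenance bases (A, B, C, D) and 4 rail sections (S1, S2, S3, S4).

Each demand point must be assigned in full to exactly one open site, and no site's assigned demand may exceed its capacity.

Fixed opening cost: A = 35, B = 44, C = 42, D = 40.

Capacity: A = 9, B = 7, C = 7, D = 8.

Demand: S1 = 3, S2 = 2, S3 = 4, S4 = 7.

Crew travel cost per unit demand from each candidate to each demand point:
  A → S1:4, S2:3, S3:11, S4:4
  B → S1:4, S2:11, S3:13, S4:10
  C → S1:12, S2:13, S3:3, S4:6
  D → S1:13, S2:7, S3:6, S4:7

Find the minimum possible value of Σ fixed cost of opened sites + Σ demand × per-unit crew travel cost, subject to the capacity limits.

159

Open {A, C}; cheapest assignment that respects the capacities:
  A (cap 9, load 9): S2, S4 — cost 2×3 + 7×4 = 34
  C (cap 7, load 7): S1, S3 — cost 3×12 + 4×3 = 48
  Shipping 82, fixed 77 → total 159.
  Any other capacity-feasible assignment to {A, C} ships for at least 82.
Compare {A, D}: its best feasible assignment gives total 172.
Compare {A, B}: its best feasible assignment gives total 177.
Every other set of open sites that can feasibly serve all demand totals ≥ 172 even under its best assignment. Minimum: 159.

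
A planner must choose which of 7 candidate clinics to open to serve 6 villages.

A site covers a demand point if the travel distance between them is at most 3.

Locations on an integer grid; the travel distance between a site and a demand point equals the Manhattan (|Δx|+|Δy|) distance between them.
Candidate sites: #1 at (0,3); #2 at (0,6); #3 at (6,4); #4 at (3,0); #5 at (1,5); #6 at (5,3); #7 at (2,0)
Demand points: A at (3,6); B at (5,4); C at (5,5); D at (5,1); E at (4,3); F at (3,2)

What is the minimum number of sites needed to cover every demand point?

Coverage sets (demand points within 3 of each site):
  #1: {}
  #2: {A}
  #3: {B, C, E}
  #4: {D, F}
  #5: {A}
  #6: {B, C, D, E, F}
  #7: {F}
No single site covers all 6 demand points.
But {#2, #6} covers everything, so the minimum is 2.

2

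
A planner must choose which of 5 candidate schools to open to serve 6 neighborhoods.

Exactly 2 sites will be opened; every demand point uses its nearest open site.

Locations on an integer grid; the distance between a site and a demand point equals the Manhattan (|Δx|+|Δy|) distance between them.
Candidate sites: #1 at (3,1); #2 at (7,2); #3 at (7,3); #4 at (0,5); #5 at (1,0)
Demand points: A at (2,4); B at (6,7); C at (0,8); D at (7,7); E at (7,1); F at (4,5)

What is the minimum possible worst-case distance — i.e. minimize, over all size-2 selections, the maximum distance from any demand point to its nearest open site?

5

Open {#3, #4}.
  Farthest demand point is B at distance 5 (to #3); all others are ≤ 5.
With {#2, #4} the worst case is 6.
With {#1, #4} the worst case is 9.
No size-2 selection achieves below 5.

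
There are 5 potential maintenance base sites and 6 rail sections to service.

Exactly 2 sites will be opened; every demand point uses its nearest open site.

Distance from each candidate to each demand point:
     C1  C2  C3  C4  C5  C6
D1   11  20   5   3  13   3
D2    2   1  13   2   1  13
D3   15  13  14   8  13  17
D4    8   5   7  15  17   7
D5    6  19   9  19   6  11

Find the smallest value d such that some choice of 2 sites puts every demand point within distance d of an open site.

5

Open {D1, D2}.
  Farthest demand point is C3 at distance 5 (to D1); all others are ≤ 5.
With {D2, D4} the worst case is 7.
With {D2, D5} the worst case is 11.
No size-2 selection achieves below 5.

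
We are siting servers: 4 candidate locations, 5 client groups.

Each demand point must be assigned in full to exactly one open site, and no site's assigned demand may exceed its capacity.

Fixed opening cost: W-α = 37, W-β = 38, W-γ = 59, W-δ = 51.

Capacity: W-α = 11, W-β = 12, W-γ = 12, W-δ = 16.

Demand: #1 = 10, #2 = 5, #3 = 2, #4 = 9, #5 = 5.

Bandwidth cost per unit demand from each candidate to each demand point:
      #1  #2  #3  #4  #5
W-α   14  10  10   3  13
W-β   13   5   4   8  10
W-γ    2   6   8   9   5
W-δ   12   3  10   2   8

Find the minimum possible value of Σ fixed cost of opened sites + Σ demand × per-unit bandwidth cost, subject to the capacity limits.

Open {W-β, W-γ, W-δ}; cheapest assignment that respects the capacities:
  W-β (cap 12, load 7): #3, #5 — cost 2×4 + 5×10 = 58
  W-γ (cap 12, load 10): #1 — cost 10×2 = 20
  W-δ (cap 16, load 14): #2, #4 — cost 5×3 + 9×2 = 33
  Shipping 111, fixed 148 → total 259.
  Any other capacity-feasible assignment to {W-β, W-γ, W-δ} ships for at least 111.
Compare {W-α, W-β, W-γ}: its best feasible assignment gives total 264.
Compare {W-α, W-γ, W-δ}: its best feasible assignment gives total 265.
Every other set of open sites that can feasibly serve all demand totals ≥ 264 even under its best assignment. Minimum: 259.

259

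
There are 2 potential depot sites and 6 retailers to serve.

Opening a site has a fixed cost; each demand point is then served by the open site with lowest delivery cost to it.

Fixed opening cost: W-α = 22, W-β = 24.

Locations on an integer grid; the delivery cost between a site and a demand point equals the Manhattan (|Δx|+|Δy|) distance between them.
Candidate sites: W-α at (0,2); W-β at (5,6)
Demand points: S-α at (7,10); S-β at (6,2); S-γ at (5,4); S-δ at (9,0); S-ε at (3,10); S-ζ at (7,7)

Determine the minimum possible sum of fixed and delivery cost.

56

Open {W-β}: assign each demand point to its cheapest open site.
  S-α→W-β 6, S-β→W-β 5, S-γ→W-β 2, S-δ→W-β 10, S-ε→W-β 6, S-ζ→W-β 3
  delivery cost 32, fixed 24 → total 56.
Compare {W-α, W-β}: delivery cost 32 + fixed 46 = 78.
Compare {W-α}: delivery cost 62 + fixed 22 = 84.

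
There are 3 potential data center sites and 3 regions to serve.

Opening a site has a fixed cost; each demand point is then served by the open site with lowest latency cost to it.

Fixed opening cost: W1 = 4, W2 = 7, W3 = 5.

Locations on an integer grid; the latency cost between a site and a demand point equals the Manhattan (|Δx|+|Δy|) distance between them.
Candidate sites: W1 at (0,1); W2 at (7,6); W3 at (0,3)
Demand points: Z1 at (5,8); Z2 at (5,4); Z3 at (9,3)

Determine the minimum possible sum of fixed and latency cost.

20

Open {W2}: assign each demand point to its cheapest open site.
  Z1→W2 4, Z2→W2 4, Z3→W2 5
  latency cost 13, fixed 7 → total 20.
Compare {W1, W2}: latency cost 13 + fixed 11 = 24.
Compare {W2, W3}: latency cost 13 + fixed 12 = 25.
Compare {W1, W2, W3}: latency cost 13 + fixed 16 = 29.
All other subsets cost ≥ 24. Minimum total cost: 20.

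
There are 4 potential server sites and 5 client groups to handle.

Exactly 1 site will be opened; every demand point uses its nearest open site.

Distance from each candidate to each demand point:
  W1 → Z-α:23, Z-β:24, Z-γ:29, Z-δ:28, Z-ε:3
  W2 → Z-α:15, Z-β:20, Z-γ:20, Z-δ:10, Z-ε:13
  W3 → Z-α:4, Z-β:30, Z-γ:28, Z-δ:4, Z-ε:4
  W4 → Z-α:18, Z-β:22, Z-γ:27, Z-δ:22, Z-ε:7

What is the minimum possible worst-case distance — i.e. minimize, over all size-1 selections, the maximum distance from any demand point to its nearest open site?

20

Open {W2}.
  Farthest demand point is Z-β at distance 20 (to W2); all others are ≤ 20.
With {W4} the worst case is 27.
With {W1} the worst case is 29.
No size-1 selection achieves below 20.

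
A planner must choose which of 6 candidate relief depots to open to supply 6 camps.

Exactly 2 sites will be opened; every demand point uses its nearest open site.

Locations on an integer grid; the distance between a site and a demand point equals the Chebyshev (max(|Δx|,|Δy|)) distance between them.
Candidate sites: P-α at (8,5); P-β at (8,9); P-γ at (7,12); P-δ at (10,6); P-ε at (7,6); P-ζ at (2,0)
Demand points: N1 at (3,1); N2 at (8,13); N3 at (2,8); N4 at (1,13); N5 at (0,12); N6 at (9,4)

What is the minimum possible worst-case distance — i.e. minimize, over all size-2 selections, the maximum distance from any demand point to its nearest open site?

Open {P-α, P-γ}.
  Farthest demand point is N5 at distance 7 (to P-γ); all others are ≤ 7.
With {P-α, P-ε} the worst case is 7.
With {P-β, P-ε} the worst case is 7.
No size-2 selection achieves below 7.

7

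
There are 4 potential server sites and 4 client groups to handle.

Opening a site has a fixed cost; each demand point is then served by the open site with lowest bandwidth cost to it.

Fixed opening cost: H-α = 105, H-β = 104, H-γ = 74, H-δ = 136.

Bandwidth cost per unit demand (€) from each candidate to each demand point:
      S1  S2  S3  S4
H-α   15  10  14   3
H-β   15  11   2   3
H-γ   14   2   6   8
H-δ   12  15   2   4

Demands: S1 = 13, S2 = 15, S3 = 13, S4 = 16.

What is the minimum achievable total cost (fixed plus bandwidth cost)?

Open {H-β, H-γ}: assign each demand point to its cheapest open site.
  S1→H-γ 13×14=182, S2→H-γ 15×2=30, S3→H-β 13×2=26, S4→H-β 16×3=48
  bandwidth cost 286, fixed 178 → total 464.
Compare {H-γ, H-δ}: bandwidth cost 276 + fixed 210 = 486.
Compare {H-γ}: bandwidth cost 418 + fixed 74 = 492.
Compare {H-α, H-γ}: bandwidth cost 338 + fixed 179 = 517.
All other subsets cost ≥ 486. Minimum total cost: 464.

464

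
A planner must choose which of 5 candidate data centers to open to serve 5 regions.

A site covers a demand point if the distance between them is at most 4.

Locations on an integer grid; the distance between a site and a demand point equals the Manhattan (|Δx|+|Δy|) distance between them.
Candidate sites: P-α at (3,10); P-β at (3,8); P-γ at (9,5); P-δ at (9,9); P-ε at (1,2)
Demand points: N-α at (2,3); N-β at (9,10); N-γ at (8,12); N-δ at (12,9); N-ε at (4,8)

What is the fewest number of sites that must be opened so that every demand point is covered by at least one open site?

Coverage sets (demand points within 4 of each site):
  P-α: {N-ε}
  P-β: {N-ε}
  P-γ: {}
  P-δ: {N-β, N-γ, N-δ}
  P-ε: {N-α}
No 2 sites suffice: every size-2 union leaves at least one demand point uncovered.
But {P-α, P-δ, P-ε} covers everything, so the minimum is 3.

3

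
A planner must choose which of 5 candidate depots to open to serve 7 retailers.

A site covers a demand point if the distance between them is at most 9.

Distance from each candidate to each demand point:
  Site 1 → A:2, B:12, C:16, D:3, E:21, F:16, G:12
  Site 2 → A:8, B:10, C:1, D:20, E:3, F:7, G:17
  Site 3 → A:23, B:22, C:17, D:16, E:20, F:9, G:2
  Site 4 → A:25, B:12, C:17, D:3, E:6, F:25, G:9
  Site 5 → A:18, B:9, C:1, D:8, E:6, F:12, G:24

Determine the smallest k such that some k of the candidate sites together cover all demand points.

3

Coverage sets (demand points within 9 of each site):
  Site 1: {A, D}
  Site 2: {A, C, E, F}
  Site 3: {F, G}
  Site 4: {D, E, G}
  Site 5: {B, C, D, E}
No 2 sites suffice: every size-2 union leaves at least one demand point uncovered.
But {Site 1, Site 3, Site 5} covers everything, so the minimum is 3.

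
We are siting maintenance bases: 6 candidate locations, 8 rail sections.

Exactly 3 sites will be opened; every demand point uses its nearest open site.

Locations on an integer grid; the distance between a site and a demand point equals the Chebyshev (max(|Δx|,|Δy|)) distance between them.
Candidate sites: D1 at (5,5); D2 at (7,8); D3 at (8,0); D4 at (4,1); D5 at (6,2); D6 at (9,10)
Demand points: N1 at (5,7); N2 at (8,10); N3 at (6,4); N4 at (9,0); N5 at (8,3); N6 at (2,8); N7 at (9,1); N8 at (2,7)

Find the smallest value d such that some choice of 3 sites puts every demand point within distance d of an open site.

Open {D1, D2, D3}.
  Farthest demand point is N5 at distance 3 (to D1); all others are ≤ 3.
With {D1, D2, D5} the worst case is 3.
With {D1, D3, D6} the worst case is 3.
No size-3 selection achieves below 3.

3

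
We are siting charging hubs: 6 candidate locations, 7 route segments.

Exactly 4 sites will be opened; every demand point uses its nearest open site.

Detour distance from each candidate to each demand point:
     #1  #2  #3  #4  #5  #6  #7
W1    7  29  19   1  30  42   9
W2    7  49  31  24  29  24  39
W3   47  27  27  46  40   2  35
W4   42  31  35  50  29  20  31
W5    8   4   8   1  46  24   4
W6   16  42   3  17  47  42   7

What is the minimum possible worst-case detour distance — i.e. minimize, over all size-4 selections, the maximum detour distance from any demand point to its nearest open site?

Open {W1, W2, W3, W4}.
  Farthest demand point is #5 at detour distance 29 (to W2); all others are ≤ 29.
With {W1, W2, W3, W5} the worst case is 29.
With {W1, W2, W3, W6} the worst case is 29.
No size-4 selection achieves below 29.

29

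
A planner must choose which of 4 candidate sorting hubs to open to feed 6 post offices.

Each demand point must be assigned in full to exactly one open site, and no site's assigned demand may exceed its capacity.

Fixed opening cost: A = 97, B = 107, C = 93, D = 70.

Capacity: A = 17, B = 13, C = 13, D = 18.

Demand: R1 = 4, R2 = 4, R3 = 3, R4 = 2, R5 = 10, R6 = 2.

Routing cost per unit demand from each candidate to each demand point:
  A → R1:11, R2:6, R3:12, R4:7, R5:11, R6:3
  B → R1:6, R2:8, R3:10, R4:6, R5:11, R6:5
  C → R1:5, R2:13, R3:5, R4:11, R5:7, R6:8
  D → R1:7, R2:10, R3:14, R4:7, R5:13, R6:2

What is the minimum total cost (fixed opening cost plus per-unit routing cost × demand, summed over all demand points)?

334

Open {C, D}; cheapest assignment that respects the capacities:
  C (cap 13, load 13): R3, R5 — cost 3×5 + 10×7 = 85
  D (cap 18, load 12): R1, R2, R4, R6 — cost 4×7 + 4×10 + 2×7 + 2×2 = 86
  Shipping 171, fixed 163 → total 334.
  Any other capacity-feasible assignment to {C, D} ships for at least 171.
Compare {A, C}: its best feasible assignment gives total 363.
Compare {B, C}: its best feasible assignment gives total 363.
Every other set of open sites that can feasibly serve all demand totals ≥ 363 even under its best assignment. Minimum: 334.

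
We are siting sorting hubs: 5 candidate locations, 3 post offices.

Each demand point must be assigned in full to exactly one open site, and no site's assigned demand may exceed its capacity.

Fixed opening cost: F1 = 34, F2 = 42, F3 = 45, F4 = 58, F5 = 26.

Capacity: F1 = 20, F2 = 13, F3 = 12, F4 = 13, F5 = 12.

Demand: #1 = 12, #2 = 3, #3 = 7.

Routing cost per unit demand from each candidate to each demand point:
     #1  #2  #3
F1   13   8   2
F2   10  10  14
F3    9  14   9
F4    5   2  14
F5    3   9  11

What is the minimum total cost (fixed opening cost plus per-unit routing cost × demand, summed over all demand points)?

Open {F1, F5}; cheapest assignment that respects the capacities:
  F1 (cap 20, load 10): #2, #3 — cost 3×8 + 7×2 = 38
  F5 (cap 12, load 12): #1 — cost 12×3 = 36
  Shipping 74, fixed 60 → total 134.
  Any other capacity-feasible assignment to {F1, F5} ships for at least 74.
Compare {F1, F4, F5}: its best feasible assignment gives total 174.
Compare {F1, F2, F5}: its best feasible assignment gives total 176.
Every other set of open sites that can feasibly serve all demand totals ≥ 174 even under its best assignment. Minimum: 134.

134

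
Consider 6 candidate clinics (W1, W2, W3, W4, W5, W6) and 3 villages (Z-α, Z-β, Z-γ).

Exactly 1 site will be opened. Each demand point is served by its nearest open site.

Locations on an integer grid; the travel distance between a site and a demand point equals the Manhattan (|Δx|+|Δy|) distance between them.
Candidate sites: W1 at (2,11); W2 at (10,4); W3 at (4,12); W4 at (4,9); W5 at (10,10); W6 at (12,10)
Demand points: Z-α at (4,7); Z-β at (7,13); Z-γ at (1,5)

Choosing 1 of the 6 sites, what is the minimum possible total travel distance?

16

Open {W4}.
  Z-α→W4 2, Z-β→W4 7, Z-γ→W4 7  ⇒ total 16.
Compare {W3}: total 19.
Compare {W1}: total 20.
No size-1 selection does better; minimum is 16.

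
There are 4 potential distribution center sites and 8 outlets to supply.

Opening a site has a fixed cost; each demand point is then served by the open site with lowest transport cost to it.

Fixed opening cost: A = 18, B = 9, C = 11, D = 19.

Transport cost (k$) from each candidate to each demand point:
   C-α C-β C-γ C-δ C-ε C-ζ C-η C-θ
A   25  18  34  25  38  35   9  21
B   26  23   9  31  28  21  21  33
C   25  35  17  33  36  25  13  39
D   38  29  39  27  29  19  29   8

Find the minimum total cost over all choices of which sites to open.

183

Open {A, B}: assign each demand point to its cheapest open site.
  C-α→A 25, C-β→A 18, C-γ→B 9, C-δ→A 25, C-ε→B 28, C-ζ→B 21, C-η→A 9, C-θ→A 21
  transport cost 156, fixed 27 → total 183.
Compare {A, B, D}: transport cost 141 + fixed 46 = 187.
Compare {B, D}: transport cost 161 + fixed 28 = 189.
Compare {B, C, D}: transport cost 152 + fixed 39 = 191.
All other subsets cost ≥ 187. Minimum total cost: 183.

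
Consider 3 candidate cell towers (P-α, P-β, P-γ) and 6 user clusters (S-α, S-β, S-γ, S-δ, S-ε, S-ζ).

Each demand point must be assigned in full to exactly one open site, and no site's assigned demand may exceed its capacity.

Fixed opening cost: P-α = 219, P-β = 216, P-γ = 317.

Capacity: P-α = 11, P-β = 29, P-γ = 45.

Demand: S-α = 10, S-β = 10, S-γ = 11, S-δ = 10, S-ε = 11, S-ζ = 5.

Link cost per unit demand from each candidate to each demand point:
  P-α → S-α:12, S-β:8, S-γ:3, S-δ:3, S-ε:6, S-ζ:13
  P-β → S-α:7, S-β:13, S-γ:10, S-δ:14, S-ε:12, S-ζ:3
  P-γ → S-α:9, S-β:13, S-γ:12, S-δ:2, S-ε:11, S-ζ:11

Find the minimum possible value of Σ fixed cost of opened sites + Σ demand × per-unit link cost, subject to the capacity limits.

999

Open {P-β, P-γ}; cheapest assignment that respects the capacities:
  P-β (cap 29, load 26): S-α, S-γ, S-ζ — cost 10×7 + 11×10 + 5×3 = 195
  P-γ (cap 45, load 31): S-β, S-δ, S-ε — cost 10×13 + 10×2 + 11×11 = 271
  Shipping 466, fixed 533 → total 999.
  Any other capacity-feasible assignment to {P-β, P-γ} ships for at least 466.
Compare {P-α, P-β, P-γ}: its best feasible assignment gives total 1141.
Every other set of open sites that can feasibly serve all demand totals ≥ 1141 even under its best assignment. Minimum: 999.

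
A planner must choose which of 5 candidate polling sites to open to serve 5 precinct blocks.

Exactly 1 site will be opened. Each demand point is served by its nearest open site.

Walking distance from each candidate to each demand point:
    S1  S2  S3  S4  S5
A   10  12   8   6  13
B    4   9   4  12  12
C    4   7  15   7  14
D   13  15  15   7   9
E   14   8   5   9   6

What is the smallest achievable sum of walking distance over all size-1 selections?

41

Open {B}.
  S1→B 4, S2→B 9, S3→B 4, S4→B 12, S5→B 12  ⇒ total 41.
Compare {E}: total 42.
Compare {C}: total 47.
No size-1 selection does better; minimum is 41.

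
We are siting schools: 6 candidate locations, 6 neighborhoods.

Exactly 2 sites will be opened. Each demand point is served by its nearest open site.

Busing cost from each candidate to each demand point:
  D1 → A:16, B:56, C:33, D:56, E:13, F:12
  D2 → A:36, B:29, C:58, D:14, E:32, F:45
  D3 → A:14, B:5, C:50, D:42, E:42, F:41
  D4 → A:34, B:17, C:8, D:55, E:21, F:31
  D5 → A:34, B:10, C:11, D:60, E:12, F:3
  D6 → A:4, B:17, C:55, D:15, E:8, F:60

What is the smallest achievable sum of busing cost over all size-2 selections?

51

Open {D5, D6}.
  A→D6 4, B→D5 10, C→D5 11, D→D6 15, E→D6 8, F→D5 3  ⇒ total 51.
Compare {D4, D6}: total 83.
Compare {D2, D5}: total 84.
No size-2 selection does better; minimum is 51.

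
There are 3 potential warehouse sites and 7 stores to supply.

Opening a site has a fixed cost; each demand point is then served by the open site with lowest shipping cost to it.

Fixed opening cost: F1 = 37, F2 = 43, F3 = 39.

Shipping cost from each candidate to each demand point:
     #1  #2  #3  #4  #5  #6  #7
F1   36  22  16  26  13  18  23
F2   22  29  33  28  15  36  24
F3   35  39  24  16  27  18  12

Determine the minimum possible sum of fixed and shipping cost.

Open {F1}: assign each demand point to its cheapest open site.
  #1→F1 36, #2→F1 22, #3→F1 16, #4→F1 26, #5→F1 13, #6→F1 18, #7→F1 23
  shipping cost 154, fixed 37 → total 191.
Compare {F1, F3}: shipping cost 132 + fixed 76 = 208.
Compare {F3}: shipping cost 171 + fixed 39 = 210.
Compare {F2, F3}: shipping cost 136 + fixed 82 = 218.
All other subsets cost ≥ 208. Minimum total cost: 191.

191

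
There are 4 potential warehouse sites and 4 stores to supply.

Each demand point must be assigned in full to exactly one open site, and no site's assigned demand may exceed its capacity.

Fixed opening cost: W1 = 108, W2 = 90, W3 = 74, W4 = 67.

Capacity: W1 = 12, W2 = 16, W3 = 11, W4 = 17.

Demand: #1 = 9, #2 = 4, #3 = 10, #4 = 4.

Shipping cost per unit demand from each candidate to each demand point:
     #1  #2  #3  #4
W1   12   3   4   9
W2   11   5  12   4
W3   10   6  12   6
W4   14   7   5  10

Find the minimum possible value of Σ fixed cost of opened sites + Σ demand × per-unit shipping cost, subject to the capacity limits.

350

Open {W2, W4}; cheapest assignment that respects the capacities:
  W2 (cap 16, load 13): #1, #4 — cost 9×11 + 4×4 = 115
  W4 (cap 17, load 14): #2, #3 — cost 4×7 + 10×5 = 78
  Shipping 193, fixed 157 → total 350.
  Any other capacity-feasible assignment to {W2, W4} ships for at least 193.
Compare {W2, W3, W4}: its best feasible assignment gives total 407.
Compare {W1, W4}: its best feasible assignment gives total 409.
Every other set of open sites that can feasibly serve all demand totals ≥ 407 even under its best assignment. Minimum: 350.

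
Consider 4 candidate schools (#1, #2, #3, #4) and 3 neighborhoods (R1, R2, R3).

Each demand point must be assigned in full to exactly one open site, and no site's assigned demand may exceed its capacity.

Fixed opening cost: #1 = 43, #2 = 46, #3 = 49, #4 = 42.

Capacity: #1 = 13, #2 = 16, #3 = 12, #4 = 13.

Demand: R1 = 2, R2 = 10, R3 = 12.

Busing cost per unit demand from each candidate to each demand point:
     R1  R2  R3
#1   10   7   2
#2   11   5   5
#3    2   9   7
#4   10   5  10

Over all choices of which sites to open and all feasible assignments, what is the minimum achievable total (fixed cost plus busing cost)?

Open {#1, #4}; cheapest assignment that respects the capacities:
  #1 (cap 13, load 12): R3 — cost 12×2 = 24
  #4 (cap 13, load 12): R1, R2 — cost 2×10 + 10×5 = 70
  Shipping 94, fixed 85 → total 179.
  Any other capacity-feasible assignment to {#1, #4} ships for at least 94.
Compare {#1, #2}: its best feasible assignment gives total 185.
Compare {#1, #3}: its best feasible assignment gives total 210.
Every other set of open sites that can feasibly serve all demand totals ≥ 185 even under its best assignment. Minimum: 179.

179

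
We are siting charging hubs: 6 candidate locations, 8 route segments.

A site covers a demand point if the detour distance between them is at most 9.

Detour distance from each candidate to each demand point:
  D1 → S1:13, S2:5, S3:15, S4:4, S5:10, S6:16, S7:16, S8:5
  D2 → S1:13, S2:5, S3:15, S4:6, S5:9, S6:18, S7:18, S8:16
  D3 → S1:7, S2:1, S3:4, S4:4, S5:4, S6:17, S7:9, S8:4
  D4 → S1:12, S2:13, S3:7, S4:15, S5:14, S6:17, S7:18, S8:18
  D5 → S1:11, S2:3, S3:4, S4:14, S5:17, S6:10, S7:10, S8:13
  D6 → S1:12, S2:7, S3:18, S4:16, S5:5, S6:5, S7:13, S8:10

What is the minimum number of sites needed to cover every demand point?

2

Coverage sets (demand points within 9 of each site):
  D1: {S2, S4, S8}
  D2: {S2, S4, S5}
  D3: {S1, S2, S3, S4, S5, S7, S8}
  D4: {S3}
  D5: {S2, S3}
  D6: {S2, S5, S6}
No single site covers all 8 demand points.
But {D3, D6} covers everything, so the minimum is 2.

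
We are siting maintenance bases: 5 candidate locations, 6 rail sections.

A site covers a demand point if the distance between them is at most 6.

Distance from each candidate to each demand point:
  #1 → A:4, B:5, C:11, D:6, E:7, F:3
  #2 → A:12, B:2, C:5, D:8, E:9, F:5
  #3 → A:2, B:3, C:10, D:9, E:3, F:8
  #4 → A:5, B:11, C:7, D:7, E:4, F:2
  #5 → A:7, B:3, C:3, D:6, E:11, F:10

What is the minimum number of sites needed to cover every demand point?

2

Coverage sets (demand points within 6 of each site):
  #1: {A, B, D, F}
  #2: {B, C, F}
  #3: {A, B, E}
  #4: {A, E, F}
  #5: {B, C, D}
No single site covers all 6 demand points.
But {#4, #5} covers everything, so the minimum is 2.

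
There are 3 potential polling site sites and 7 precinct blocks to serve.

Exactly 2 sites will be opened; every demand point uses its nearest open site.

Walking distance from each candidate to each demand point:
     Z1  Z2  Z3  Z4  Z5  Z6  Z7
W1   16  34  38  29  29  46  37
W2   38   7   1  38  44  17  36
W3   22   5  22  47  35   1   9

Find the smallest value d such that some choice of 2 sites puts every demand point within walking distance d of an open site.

29

Open {W1, W3}.
  Farthest demand point is Z4 at walking distance 29 (to W1); all others are ≤ 29.
With {W1, W2} the worst case is 36.
With {W2, W3} the worst case is 38.
No size-2 selection achieves below 29.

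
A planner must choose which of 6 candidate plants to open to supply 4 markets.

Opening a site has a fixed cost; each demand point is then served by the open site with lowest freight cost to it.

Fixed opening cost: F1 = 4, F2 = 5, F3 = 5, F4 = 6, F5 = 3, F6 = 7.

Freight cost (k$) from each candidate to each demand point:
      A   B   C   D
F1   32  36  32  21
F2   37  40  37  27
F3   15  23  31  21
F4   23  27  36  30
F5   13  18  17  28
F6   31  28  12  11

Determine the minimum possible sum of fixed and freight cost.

64

Open {F5, F6}: assign each demand point to its cheapest open site.
  A→F5 13, B→F5 18, C→F6 12, D→F6 11
  freight cost 54, fixed 10 → total 64.
Compare {F1, F5, F6}: freight cost 54 + fixed 14 = 68.
Compare {F2, F5, F6}: freight cost 54 + fixed 15 = 69.
Compare {F3, F5, F6}: freight cost 54 + fixed 15 = 69.
All other subsets cost ≥ 68. Minimum total cost: 64.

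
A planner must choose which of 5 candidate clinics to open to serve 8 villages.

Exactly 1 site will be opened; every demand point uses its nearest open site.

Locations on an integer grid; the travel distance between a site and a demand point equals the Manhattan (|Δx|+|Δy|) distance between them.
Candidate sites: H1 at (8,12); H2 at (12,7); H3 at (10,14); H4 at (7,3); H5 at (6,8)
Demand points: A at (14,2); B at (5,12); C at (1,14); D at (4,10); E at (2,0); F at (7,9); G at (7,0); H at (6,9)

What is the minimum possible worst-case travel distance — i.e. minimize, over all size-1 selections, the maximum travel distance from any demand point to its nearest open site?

14

Open {H5}.
  Farthest demand point is A at travel distance 14 (to H5); all others are ≤ 14.
With {H4} the worst case is 17.
With {H1} the worst case is 18.
No size-1 selection achieves below 14.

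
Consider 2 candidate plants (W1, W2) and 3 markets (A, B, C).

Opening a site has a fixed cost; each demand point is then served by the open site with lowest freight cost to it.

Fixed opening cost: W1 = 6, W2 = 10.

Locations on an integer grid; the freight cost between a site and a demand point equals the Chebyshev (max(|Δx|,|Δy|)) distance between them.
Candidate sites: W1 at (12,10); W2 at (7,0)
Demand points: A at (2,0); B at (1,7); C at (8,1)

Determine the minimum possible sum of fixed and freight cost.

Open {W2}: assign each demand point to its cheapest open site.
  A→W2 5, B→W2 7, C→W2 1
  freight cost 13, fixed 10 → total 23.
Compare {W1, W2}: freight cost 13 + fixed 16 = 29.
Compare {W1}: freight cost 30 + fixed 6 = 36.

23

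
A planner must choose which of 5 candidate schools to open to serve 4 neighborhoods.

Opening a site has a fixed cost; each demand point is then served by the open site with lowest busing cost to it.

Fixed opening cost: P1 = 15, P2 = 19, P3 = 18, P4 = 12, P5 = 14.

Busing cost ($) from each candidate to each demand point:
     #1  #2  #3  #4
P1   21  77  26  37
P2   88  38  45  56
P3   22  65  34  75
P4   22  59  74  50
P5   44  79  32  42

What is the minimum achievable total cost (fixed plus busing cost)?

156

Open {P1, P2}: assign each demand point to its cheapest open site.
  #1→P1 21, #2→P2 38, #3→P1 26, #4→P1 37
  busing cost 122, fixed 34 → total 156.
Compare {P1, P2, P4}: busing cost 122 + fixed 46 = 168.
Compare {P1, P4}: busing cost 143 + fixed 27 = 170.
Compare {P1, P2, P5}: busing cost 122 + fixed 48 = 170.
All other subsets cost ≥ 168. Minimum total cost: 156.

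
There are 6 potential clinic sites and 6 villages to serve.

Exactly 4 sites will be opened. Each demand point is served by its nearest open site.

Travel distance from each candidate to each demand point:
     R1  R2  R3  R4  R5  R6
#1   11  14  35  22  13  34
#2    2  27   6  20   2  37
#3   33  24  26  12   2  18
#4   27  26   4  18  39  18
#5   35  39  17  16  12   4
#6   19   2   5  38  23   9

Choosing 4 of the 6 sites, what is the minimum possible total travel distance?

Open {#2, #3, #5, #6}.
  R1→#2 2, R2→#6 2, R3→#6 5, R4→#3 12, R5→#2 2, R6→#5 4  ⇒ total 27.
Compare {#2, #4, #5, #6}: total 30.
Compare {#1, #2, #5, #6}: total 31.
No size-4 selection does better; minimum is 27.

27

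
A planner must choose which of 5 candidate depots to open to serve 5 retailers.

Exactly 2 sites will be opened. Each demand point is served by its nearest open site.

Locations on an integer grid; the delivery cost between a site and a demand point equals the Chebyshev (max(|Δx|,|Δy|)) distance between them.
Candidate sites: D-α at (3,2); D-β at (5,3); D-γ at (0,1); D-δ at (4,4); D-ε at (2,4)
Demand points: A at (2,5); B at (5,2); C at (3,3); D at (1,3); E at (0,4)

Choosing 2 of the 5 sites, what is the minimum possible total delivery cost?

Open {D-β, D-ε}.
  A→D-ε 1, B→D-β 1, C→D-ε 1, D→D-ε 1, E→D-ε 2  ⇒ total 6.
Compare {D-α, D-ε}: total 7.
Compare {D-δ, D-ε}: total 7.
No size-2 selection does better; minimum is 6.

6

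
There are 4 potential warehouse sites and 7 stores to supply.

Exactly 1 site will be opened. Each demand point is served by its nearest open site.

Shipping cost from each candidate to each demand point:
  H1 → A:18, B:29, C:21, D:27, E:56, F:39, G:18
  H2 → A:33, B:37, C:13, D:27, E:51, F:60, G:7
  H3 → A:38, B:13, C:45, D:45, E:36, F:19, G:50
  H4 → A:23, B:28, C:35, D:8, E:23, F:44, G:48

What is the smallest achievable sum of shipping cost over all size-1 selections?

Open {H1}.
  A→H1 18, B→H1 29, C→H1 21, D→H1 27, E→H1 56, F→H1 39, G→H1 18  ⇒ total 208.
Compare {H4}: total 209.
Compare {H2}: total 228.
No size-1 selection does better; minimum is 208.

208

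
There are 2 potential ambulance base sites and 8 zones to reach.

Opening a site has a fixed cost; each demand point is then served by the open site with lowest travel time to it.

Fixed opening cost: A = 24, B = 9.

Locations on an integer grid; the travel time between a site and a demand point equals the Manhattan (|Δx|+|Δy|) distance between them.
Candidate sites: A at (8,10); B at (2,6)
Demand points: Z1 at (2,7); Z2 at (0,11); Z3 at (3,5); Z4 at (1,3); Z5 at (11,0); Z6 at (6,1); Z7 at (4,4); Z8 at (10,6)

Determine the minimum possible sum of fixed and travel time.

Open {B}: assign each demand point to its cheapest open site.
  Z1→B 1, Z2→B 7, Z3→B 2, Z4→B 4, Z5→B 15, Z6→B 9, Z7→B 4, Z8→B 8
  travel time 50, fixed 9 → total 59.
Compare {A, B}: travel time 46 + fixed 33 = 79.
Compare {A}: travel time 82 + fixed 24 = 106.

59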